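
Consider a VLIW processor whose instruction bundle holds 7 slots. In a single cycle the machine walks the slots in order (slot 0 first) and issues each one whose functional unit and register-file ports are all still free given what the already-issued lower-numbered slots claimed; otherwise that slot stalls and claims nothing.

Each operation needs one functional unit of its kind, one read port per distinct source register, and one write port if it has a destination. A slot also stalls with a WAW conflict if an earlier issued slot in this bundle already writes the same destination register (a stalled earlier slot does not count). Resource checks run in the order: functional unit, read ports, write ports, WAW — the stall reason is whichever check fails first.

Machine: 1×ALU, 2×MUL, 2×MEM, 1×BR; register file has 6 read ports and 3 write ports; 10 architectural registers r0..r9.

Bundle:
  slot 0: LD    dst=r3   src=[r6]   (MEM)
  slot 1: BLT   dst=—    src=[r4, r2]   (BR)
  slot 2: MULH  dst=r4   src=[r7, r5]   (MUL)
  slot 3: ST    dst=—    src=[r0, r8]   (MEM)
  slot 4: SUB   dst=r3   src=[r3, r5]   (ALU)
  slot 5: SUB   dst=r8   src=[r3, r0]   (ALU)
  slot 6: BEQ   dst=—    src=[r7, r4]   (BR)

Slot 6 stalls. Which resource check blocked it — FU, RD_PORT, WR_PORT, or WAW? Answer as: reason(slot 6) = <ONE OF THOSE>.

slot 0 (MEM): ISSUE — free A1,Mu2,Ld1,B1 rp5 wp2
slot 1 (BR): ISSUE — free A1,Mu2,Ld1,B0 rp3 wp2
slot 2 (MUL): ISSUE — free A1,Mu1,Ld1,B0 rp1 wp1
slot 3 (MEM): stall RD_PORT — free A1,Mu1,Ld1,B0 rp1 wp1
slot 4 (ALU): stall RD_PORT — free A1,Mu1,Ld1,B0 rp1 wp1
slot 5 (ALU): stall RD_PORT — free A1,Mu1,Ld1,B0 rp1 wp1
slot 6 (BR): stall FU — free A1,Mu1,Ld1,B0 rp1 wp1

reason(slot 6) = FU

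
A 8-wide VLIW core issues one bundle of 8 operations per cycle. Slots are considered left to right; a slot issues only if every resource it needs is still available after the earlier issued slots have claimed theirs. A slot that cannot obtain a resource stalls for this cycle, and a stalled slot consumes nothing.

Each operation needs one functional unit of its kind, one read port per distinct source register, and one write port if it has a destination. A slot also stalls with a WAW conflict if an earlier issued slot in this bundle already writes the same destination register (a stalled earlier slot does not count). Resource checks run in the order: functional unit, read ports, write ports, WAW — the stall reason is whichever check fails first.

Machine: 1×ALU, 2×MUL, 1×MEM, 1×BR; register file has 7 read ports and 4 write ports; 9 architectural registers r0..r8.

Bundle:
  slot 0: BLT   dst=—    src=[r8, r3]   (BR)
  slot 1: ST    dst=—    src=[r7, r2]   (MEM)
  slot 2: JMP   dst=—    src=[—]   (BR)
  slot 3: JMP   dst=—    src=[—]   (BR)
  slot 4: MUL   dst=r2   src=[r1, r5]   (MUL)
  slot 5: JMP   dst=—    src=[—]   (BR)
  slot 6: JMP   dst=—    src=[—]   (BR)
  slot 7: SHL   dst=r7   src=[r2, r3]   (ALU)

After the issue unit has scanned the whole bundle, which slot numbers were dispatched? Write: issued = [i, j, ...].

issued = [0, 1, 4]

  0. BR ⇒ go  {1A/2Mu/1Ld/0B | 5r 4w}
  1. MEM ⇒ go  {1A/2Mu/0Ld/0B | 3r 4w}
  2. BR ⇒ no(FU)  {1A/2Mu/0Ld/0B | 3r 4w}
  3. BR ⇒ no(FU)  {1A/2Mu/0Ld/0B | 3r 4w}
  4. MUL→r2 ⇒ go  {1A/1Mu/0Ld/0B | 1r 3w}
  5. BR ⇒ no(FU)  {1A/1Mu/0Ld/0B | 1r 3w}
  6. BR ⇒ no(FU)  {1A/1Mu/0Ld/0B | 1r 3w}
  7. ALU→r7 ⇒ no(RD_PORT)  {1A/1Mu/0Ld/0B | 1r 3w}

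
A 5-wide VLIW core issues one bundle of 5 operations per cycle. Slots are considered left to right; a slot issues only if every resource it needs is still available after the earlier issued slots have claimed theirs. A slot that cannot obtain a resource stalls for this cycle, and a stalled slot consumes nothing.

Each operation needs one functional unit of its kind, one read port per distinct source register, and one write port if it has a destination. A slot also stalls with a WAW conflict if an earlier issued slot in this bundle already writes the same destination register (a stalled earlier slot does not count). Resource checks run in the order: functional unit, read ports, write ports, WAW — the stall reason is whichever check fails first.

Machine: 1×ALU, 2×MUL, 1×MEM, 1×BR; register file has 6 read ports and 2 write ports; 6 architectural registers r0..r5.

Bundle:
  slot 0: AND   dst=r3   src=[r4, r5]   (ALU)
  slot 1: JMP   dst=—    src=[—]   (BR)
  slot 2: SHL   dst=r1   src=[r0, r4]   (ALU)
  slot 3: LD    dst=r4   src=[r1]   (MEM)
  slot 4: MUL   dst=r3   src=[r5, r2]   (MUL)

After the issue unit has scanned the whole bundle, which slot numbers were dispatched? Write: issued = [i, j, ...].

#0 ALU src=r4,r5 dispatched  <A:0 Mu:2 Ld:1 B:1 rd:4 wr:1>
#1 BR src=- dispatched  <A:0 Mu:2 Ld:1 B:0 rd:4 wr:1>
#2 ALU src=r0,r4 held:FU  <A:0 Mu:2 Ld:1 B:0 rd:4 wr:1>
#3 MEM src=r1 dispatched  <A:0 Mu:2 Ld:0 B:0 rd:3 wr:0>
#4 MUL src=r5,r2 held:WR_PORT  <A:0 Mu:2 Ld:0 B:0 rd:3 wr:0>

issued = [0, 1, 3]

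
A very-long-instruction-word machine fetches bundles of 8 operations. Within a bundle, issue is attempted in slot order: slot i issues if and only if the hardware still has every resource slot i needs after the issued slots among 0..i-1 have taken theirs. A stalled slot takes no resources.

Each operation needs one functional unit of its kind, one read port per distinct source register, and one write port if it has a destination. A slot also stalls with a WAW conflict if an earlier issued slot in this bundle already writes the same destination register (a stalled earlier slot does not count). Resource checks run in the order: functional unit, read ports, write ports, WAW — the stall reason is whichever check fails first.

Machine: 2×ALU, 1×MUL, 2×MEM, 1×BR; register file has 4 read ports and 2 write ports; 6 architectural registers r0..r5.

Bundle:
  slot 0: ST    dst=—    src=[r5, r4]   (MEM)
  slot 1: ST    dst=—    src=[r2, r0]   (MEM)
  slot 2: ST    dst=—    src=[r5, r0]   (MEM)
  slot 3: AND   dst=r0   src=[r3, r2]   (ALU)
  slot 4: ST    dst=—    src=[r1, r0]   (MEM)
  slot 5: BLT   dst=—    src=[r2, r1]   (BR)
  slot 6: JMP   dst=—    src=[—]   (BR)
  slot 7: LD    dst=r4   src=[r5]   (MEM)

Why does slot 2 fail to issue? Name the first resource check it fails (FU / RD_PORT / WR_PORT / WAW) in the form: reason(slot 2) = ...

slot 0 (MEM): ISSUE — free A2,Mu1,Ld1,B1 rp2 wp2
slot 1 (MEM): ISSUE — free A2,Mu1,Ld0,B1 rp0 wp2
slot 2 (MEM): stall FU — free A2,Mu1,Ld0,B1 rp0 wp2
slot 3 (ALU): stall RD_PORT — free A2,Mu1,Ld0,B1 rp0 wp2
slot 4 (MEM): stall FU — free A2,Mu1,Ld0,B1 rp0 wp2
slot 5 (BR): stall RD_PORT — free A2,Mu1,Ld0,B1 rp0 wp2
slot 6 (BR): ISSUE — free A2,Mu1,Ld0,B0 rp0 wp2
slot 7 (MEM): stall FU — free A2,Mu1,Ld0,B0 rp0 wp2

reason(slot 2) = FU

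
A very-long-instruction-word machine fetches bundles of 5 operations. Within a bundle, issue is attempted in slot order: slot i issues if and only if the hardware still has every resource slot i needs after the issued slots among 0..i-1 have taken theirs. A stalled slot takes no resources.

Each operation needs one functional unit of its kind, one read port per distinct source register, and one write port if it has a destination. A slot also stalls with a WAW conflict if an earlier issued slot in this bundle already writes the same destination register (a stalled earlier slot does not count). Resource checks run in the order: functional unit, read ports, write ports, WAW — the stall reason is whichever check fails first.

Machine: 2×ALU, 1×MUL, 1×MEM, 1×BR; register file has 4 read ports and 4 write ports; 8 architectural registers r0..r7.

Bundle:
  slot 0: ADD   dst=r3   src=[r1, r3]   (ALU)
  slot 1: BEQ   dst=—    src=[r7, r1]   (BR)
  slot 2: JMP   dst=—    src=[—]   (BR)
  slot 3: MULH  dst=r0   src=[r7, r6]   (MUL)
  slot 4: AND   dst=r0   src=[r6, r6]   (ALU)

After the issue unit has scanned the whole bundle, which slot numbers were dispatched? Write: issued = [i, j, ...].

[0] ALU needs rd=2 wr=1: ok; after: ALU=1 MUL=1 MEM=1 BR=1, R=2, W=3
[1] BR needs rd=2 wr=0: ok; after: ALU=1 MUL=1 MEM=1 BR=0, R=0, W=3
[2] BR needs rd=0 wr=0: FU; after: ALU=1 MUL=1 MEM=1 BR=0, R=0, W=3
[3] MUL needs rd=2 wr=1: RD_PORT; after: ALU=1 MUL=1 MEM=1 BR=0, R=0, W=3
[4] ALU needs rd=1 wr=1: RD_PORT; after: ALU=1 MUL=1 MEM=1 BR=0, R=0, W=3

issued = [0, 1]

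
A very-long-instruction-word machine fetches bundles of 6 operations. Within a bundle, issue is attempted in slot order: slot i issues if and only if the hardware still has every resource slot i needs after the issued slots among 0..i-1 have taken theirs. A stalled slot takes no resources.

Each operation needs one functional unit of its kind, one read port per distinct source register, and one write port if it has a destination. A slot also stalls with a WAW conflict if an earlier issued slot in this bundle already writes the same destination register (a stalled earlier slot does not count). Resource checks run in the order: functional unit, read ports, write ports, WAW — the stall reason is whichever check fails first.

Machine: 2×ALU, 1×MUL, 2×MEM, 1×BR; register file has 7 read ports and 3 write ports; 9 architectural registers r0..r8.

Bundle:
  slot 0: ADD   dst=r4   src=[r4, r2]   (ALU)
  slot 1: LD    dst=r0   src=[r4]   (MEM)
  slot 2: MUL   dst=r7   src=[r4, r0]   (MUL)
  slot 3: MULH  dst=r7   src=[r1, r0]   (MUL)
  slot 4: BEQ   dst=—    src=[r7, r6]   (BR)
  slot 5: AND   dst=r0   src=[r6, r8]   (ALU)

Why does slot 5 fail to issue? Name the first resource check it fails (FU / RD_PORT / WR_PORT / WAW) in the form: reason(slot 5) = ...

reason(slot 5) = RD_PORT

  0. ALU→r4 ⇒ go  {1A/1Mu/2Ld/1B | 5r 2w}
  1. MEM→r0 ⇒ go  {1A/1Mu/1Ld/1B | 4r 1w}
  2. MUL→r7 ⇒ go  {1A/0Mu/1Ld/1B | 2r 0w}
  3. MUL→r7 ⇒ no(FU)  {1A/0Mu/1Ld/1B | 2r 0w}
  4. BR ⇒ go  {1A/0Mu/1Ld/0B | 0r 0w}
  5. ALU→r0 ⇒ no(RD_PORT)  {1A/0Mu/1Ld/0B | 0r 0w}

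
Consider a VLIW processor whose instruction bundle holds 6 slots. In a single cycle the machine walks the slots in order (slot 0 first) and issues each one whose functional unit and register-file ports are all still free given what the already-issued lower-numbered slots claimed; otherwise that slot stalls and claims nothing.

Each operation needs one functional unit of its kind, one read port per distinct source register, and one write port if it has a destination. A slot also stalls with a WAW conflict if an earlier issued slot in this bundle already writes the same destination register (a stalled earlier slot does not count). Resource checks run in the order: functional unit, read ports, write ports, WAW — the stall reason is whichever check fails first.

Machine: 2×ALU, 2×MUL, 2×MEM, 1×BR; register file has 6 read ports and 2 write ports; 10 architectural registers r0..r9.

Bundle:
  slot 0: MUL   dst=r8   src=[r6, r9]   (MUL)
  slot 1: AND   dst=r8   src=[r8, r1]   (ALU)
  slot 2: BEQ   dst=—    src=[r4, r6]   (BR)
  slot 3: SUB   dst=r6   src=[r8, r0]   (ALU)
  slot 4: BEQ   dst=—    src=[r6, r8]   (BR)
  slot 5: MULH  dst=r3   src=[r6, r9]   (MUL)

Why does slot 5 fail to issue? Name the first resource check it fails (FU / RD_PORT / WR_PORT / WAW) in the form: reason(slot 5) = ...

reason(slot 5) = RD_PORT

(0) want 1×MUL +2rd +1wr — yes → AL2|MU1|ME2|BR1|rd4|wr1
(1) want 1×ALU +2rd +1wr — WAW → AL2|MU1|ME2|BR1|rd4|wr1
(2) want 1×BR +2rd +0wr — yes → AL2|MU1|ME2|BR0|rd2|wr1
(3) want 1×ALU +2rd +1wr — yes → AL1|MU1|ME2|BR0|rd0|wr0
(4) want 1×BR +2rd +0wr — FU → AL1|MU1|ME2|BR0|rd0|wr0
(5) want 1×MUL +2rd +1wr — RD_PORT → AL1|MU1|ME2|BR0|rd0|wr0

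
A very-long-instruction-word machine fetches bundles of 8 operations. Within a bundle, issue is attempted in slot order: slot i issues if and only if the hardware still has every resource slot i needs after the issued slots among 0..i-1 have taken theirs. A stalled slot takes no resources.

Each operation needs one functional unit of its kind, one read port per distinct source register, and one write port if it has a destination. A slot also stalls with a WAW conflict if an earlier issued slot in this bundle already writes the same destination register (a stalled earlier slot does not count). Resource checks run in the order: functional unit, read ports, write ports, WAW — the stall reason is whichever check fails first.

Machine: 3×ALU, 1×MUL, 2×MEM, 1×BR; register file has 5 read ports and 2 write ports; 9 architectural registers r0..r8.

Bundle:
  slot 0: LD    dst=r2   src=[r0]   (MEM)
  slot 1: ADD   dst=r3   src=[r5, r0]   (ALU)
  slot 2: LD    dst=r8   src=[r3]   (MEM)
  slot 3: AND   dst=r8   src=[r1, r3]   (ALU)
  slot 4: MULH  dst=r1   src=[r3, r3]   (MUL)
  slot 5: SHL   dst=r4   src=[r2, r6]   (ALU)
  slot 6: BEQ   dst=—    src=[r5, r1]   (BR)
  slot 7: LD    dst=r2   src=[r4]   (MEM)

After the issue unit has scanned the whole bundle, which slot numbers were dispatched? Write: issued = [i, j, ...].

#0 MEM src=r0 dispatched  <A:3 Mu:1 Ld:1 B:1 rd:4 wr:1>
#1 ALU src=r5,r0 dispatched  <A:2 Mu:1 Ld:1 B:1 rd:2 wr:0>
#2 MEM src=r3 held:WR_PORT  <A:2 Mu:1 Ld:1 B:1 rd:2 wr:0>
#3 ALU src=r1,r3 held:WR_PORT  <A:2 Mu:1 Ld:1 B:1 rd:2 wr:0>
#4 MUL src=r3,r3 held:WR_PORT  <A:2 Mu:1 Ld:1 B:1 rd:2 wr:0>
#5 ALU src=r2,r6 held:WR_PORT  <A:2 Mu:1 Ld:1 B:1 rd:2 wr:0>
#6 BR src=r5,r1 dispatched  <A:2 Mu:1 Ld:1 B:0 rd:0 wr:0>
#7 MEM src=r4 held:RD_PORT  <A:2 Mu:1 Ld:1 B:0 rd:0 wr:0>

issued = [0, 1, 6]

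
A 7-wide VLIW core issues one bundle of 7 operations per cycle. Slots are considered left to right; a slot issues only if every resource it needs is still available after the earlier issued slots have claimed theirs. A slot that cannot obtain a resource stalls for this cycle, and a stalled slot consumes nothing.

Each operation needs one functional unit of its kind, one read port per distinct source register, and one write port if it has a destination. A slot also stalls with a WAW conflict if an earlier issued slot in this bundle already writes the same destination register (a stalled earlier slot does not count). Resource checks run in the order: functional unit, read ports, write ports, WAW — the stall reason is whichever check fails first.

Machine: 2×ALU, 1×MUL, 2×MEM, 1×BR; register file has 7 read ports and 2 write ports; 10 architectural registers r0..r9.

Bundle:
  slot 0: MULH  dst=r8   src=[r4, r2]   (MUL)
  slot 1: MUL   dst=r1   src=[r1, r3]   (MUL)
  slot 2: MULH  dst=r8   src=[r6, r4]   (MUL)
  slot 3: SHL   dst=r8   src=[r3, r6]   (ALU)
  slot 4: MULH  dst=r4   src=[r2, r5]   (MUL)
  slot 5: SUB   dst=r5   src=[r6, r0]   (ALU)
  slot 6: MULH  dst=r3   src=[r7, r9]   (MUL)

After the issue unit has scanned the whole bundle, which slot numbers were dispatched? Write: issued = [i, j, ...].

slot 0 (MUL): ISSUE — free A2,Mu0,Ld2,B1 rp5 wp1
slot 1 (MUL): stall FU — free A2,Mu0,Ld2,B1 rp5 wp1
slot 2 (MUL): stall FU — free A2,Mu0,Ld2,B1 rp5 wp1
slot 3 (ALU): stall WAW — free A2,Mu0,Ld2,B1 rp5 wp1
slot 4 (MUL): stall FU — free A2,Mu0,Ld2,B1 rp5 wp1
slot 5 (ALU): ISSUE — free A1,Mu0,Ld2,B1 rp3 wp0
slot 6 (MUL): stall FU — free A1,Mu0,Ld2,B1 rp3 wp0

issued = [0, 5]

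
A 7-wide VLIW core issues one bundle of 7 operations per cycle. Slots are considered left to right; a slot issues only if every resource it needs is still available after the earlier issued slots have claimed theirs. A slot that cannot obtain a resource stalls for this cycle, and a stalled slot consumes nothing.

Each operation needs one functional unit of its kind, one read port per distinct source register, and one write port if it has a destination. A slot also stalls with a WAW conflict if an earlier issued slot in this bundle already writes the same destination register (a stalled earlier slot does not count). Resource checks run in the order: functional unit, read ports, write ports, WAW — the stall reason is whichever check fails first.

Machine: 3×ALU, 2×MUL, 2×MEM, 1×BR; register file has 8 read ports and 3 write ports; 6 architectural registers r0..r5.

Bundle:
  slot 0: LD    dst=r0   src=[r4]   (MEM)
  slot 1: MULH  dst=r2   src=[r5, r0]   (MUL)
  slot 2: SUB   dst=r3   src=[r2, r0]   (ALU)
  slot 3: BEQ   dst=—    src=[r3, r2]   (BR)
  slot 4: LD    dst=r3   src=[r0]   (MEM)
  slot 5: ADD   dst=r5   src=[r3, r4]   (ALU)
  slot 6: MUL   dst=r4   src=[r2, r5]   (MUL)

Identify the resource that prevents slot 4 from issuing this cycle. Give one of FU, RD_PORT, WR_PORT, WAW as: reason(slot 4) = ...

(0) want 1×MEM +1rd +1wr — yes → AL3|MU2|ME1|BR1|rd7|wr2
(1) want 1×MUL +2rd +1wr — yes → AL3|MU1|ME1|BR1|rd5|wr1
(2) want 1×ALU +2rd +1wr — yes → AL2|MU1|ME1|BR1|rd3|wr0
(3) want 1×BR +2rd +0wr — yes → AL2|MU1|ME1|BR0|rd1|wr0
(4) want 1×MEM +1rd +1wr — WR_PORT → AL2|MU1|ME1|BR0|rd1|wr0
(5) want 1×ALU +2rd +1wr — RD_PORT → AL2|MU1|ME1|BR0|rd1|wr0
(6) want 1×MUL +2rd +1wr — RD_PORT → AL2|MU1|ME1|BR0|rd1|wr0

reason(slot 4) = WR_PORT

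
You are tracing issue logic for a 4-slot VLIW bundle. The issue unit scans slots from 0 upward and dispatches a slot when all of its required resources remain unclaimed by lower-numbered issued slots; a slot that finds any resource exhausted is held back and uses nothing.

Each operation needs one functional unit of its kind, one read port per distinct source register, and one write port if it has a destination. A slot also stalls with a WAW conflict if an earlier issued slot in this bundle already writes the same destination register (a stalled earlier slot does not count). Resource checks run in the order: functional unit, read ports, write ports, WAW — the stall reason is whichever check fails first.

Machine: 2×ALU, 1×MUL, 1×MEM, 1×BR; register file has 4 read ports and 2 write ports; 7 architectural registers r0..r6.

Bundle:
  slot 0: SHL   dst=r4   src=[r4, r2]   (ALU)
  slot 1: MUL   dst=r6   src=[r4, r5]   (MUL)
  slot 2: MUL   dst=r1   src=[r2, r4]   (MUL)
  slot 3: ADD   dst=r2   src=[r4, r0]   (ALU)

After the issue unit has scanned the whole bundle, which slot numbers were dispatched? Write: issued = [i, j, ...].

(0) want 1×ALU +2rd +1wr — yes → AL1|MU1|ME1|BR1|rd2|wr1
(1) want 1×MUL +2rd +1wr — yes → AL1|MU0|ME1|BR1|rd0|wr0
(2) want 1×MUL +2rd +1wr — FU → AL1|MU0|ME1|BR1|rd0|wr0
(3) want 1×ALU +2rd +1wr — RD_PORT → AL1|MU0|ME1|BR1|rd0|wr0

issued = [0, 1]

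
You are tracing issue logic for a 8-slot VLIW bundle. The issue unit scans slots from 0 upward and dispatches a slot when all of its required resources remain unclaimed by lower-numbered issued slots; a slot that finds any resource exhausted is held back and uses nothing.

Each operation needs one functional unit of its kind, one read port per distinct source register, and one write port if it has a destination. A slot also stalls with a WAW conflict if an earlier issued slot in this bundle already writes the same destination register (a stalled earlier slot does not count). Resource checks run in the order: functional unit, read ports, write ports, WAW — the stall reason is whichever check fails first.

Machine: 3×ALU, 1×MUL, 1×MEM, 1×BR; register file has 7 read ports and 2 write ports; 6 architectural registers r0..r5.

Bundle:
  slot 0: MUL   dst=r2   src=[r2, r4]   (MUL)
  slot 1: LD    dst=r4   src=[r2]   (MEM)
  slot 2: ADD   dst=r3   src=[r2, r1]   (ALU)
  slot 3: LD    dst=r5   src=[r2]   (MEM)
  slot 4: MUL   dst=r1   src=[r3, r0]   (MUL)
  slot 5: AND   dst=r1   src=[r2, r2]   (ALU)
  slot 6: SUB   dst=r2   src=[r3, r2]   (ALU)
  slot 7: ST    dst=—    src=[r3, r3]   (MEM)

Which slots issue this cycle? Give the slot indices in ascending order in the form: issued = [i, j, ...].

#0 MUL src=r2,r4 dispatched  <A:3 Mu:0 Ld:1 B:1 rd:5 wr:1>
#1 MEM src=r2 dispatched  <A:3 Mu:0 Ld:0 B:1 rd:4 wr:0>
#2 ALU src=r2,r1 held:WR_PORT  <A:3 Mu:0 Ld:0 B:1 rd:4 wr:0>
#3 MEM src=r2 held:FU  <A:3 Mu:0 Ld:0 B:1 rd:4 wr:0>
#4 MUL src=r3,r0 held:FU  <A:3 Mu:0 Ld:0 B:1 rd:4 wr:0>
#5 ALU src=r2,r2 held:WR_PORT  <A:3 Mu:0 Ld:0 B:1 rd:4 wr:0>
#6 ALU src=r3,r2 held:WR_PORT  <A:3 Mu:0 Ld:0 B:1 rd:4 wr:0>
#7 MEM src=r3,r3 held:FU  <A:3 Mu:0 Ld:0 B:1 rd:4 wr:0>

issued = [0, 1]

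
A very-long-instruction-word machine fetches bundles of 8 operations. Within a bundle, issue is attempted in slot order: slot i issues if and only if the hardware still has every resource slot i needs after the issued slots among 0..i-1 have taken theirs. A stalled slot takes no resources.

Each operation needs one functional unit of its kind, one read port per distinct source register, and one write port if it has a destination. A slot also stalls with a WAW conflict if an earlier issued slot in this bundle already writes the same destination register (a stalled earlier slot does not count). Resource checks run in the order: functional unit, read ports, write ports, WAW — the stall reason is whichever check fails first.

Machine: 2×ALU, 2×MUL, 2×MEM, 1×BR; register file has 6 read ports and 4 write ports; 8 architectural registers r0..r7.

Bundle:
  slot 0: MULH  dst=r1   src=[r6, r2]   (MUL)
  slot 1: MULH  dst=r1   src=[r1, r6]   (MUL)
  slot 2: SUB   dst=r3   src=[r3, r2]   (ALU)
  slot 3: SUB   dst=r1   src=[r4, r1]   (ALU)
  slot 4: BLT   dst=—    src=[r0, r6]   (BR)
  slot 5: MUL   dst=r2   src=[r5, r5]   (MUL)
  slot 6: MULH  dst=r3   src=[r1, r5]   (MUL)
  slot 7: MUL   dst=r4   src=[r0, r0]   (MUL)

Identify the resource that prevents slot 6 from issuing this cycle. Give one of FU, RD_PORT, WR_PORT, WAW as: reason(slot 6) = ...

  0. MUL→r1 ⇒ go  {2A/1Mu/2Ld/1B | 4r 3w}
  1. MUL→r1 ⇒ no(WAW)  {2A/1Mu/2Ld/1B | 4r 3w}
  2. ALU→r3 ⇒ go  {1A/1Mu/2Ld/1B | 2r 2w}
  3. ALU→r1 ⇒ no(WAW)  {1A/1Mu/2Ld/1B | 2r 2w}
  4. BR ⇒ go  {1A/1Mu/2Ld/0B | 0r 2w}
  5. MUL→r2 ⇒ no(RD_PORT)  {1A/1Mu/2Ld/0B | 0r 2w}
  6. MUL→r3 ⇒ no(RD_PORT)  {1A/1Mu/2Ld/0B | 0r 2w}
  7. MUL→r4 ⇒ no(RD_PORT)  {1A/1Mu/2Ld/0B | 0r 2w}

reason(slot 6) = RD_PORT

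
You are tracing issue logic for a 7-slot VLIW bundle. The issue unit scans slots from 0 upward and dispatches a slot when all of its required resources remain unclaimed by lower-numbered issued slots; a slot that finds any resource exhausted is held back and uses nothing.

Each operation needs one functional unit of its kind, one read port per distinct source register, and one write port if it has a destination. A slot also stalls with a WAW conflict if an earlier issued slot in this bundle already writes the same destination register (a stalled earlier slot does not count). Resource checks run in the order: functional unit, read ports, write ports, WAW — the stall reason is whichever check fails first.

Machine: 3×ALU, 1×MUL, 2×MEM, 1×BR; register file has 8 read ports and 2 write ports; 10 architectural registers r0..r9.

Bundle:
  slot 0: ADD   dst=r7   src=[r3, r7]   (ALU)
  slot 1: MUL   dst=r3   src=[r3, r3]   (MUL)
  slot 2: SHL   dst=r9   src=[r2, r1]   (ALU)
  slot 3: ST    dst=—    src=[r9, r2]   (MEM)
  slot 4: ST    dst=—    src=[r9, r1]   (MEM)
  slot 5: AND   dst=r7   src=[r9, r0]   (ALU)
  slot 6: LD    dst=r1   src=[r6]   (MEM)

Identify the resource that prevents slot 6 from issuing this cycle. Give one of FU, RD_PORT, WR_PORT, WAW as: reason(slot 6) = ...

reason(slot 6) = FU

  0. ALU→r7 ⇒ go  {2A/1Mu/2Ld/1B | 6r 1w}
  1. MUL→r3 ⇒ go  {2A/0Mu/2Ld/1B | 5r 0w}
  2. ALU→r9 ⇒ no(WR_PORT)  {2A/0Mu/2Ld/1B | 5r 0w}
  3. MEM ⇒ go  {2A/0Mu/1Ld/1B | 3r 0w}
  4. MEM ⇒ go  {2A/0Mu/0Ld/1B | 1r 0w}
  5. ALU→r7 ⇒ no(RD_PORT)  {2A/0Mu/0Ld/1B | 1r 0w}
  6. MEM→r1 ⇒ no(FU)  {2A/0Mu/0Ld/1B | 1r 0w}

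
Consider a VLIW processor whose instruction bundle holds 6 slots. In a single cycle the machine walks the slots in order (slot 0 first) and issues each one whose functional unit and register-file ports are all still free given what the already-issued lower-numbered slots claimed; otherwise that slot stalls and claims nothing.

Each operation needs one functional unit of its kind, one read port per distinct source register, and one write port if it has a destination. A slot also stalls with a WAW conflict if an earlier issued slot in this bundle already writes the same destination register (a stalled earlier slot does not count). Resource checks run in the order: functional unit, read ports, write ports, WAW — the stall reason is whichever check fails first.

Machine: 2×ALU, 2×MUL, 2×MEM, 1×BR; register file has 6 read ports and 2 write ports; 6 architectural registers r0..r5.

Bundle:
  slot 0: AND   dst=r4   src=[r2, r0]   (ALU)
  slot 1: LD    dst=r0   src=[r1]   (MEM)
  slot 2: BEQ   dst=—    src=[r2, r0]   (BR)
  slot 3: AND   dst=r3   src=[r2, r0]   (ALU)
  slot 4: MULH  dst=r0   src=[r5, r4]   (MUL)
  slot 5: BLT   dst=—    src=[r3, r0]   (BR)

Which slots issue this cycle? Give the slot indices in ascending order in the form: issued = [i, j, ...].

[0] ALU needs rd=2 wr=1: ok; after: ALU=1 MUL=2 MEM=2 BR=1, R=4, W=1
[1] MEM needs rd=1 wr=1: ok; after: ALU=1 MUL=2 MEM=1 BR=1, R=3, W=0
[2] BR needs rd=2 wr=0: ok; after: ALU=1 MUL=2 MEM=1 BR=0, R=1, W=0
[3] ALU needs rd=2 wr=1: RD_PORT; after: ALU=1 MUL=2 MEM=1 BR=0, R=1, W=0
[4] MUL needs rd=2 wr=1: RD_PORT; after: ALU=1 MUL=2 MEM=1 BR=0, R=1, W=0
[5] BR needs rd=2 wr=0: FU; after: ALU=1 MUL=2 MEM=1 BR=0, R=1, W=0

issued = [0, 1, 2]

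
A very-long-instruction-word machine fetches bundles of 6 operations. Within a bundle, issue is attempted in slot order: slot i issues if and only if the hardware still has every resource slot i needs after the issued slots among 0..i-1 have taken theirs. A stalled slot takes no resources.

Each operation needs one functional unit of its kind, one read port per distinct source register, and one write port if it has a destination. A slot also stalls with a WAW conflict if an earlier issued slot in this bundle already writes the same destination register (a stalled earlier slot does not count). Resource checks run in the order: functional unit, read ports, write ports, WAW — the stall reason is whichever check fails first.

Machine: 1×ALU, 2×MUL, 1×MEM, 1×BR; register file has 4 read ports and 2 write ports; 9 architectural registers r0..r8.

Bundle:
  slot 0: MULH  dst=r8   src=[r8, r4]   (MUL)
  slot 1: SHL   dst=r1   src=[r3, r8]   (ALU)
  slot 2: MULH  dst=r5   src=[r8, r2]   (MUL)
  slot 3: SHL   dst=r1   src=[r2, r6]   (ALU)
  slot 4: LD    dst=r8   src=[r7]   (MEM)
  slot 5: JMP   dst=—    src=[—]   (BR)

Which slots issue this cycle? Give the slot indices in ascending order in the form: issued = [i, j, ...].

issued = [0, 1, 5]

  0. MUL→r8 ⇒ go  {1A/1Mu/1Ld/1B | 2r 1w}
  1. ALU→r1 ⇒ go  {0A/1Mu/1Ld/1B | 0r 0w}
  2. MUL→r5 ⇒ no(RD_PORT)  {0A/1Mu/1Ld/1B | 0r 0w}
  3. ALU→r1 ⇒ no(FU)  {0A/1Mu/1Ld/1B | 0r 0w}
  4. MEM→r8 ⇒ no(RD_PORT)  {0A/1Mu/1Ld/1B | 0r 0w}
  5. BR ⇒ go  {0A/1Mu/1Ld/0B | 0r 0w}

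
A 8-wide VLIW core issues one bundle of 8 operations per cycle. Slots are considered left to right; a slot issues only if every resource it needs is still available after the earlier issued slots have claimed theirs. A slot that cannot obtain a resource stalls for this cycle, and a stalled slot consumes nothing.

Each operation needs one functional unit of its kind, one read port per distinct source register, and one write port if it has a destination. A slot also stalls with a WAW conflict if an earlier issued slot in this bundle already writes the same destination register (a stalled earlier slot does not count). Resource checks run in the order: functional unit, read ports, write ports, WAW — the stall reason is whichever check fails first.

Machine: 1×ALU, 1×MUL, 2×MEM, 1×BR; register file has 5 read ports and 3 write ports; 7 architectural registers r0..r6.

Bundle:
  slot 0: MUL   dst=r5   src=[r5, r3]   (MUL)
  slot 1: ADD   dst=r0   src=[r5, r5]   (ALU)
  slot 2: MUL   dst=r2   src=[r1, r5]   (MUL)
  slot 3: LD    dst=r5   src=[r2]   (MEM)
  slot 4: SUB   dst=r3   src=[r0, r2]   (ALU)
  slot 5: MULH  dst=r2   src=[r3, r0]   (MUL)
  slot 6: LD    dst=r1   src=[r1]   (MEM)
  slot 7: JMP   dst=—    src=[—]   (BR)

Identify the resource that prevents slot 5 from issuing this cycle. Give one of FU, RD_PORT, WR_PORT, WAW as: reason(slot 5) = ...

  0. MUL→r5 ⇒ go  {1A/0Mu/2Ld/1B | 3r 2w}
  1. ALU→r0 ⇒ go  {0A/0Mu/2Ld/1B | 2r 1w}
  2. MUL→r2 ⇒ no(FU)  {0A/0Mu/2Ld/1B | 2r 1w}
  3. MEM→r5 ⇒ no(WAW)  {0A/0Mu/2Ld/1B | 2r 1w}
  4. ALU→r3 ⇒ no(FU)  {0A/0Mu/2Ld/1B | 2r 1w}
  5. MUL→r2 ⇒ no(FU)  {0A/0Mu/2Ld/1B | 2r 1w}
  6. MEM→r1 ⇒ go  {0A/0Mu/1Ld/1B | 1r 0w}
  7. BR ⇒ go  {0A/0Mu/1Ld/0B | 1r 0w}

reason(slot 5) = FU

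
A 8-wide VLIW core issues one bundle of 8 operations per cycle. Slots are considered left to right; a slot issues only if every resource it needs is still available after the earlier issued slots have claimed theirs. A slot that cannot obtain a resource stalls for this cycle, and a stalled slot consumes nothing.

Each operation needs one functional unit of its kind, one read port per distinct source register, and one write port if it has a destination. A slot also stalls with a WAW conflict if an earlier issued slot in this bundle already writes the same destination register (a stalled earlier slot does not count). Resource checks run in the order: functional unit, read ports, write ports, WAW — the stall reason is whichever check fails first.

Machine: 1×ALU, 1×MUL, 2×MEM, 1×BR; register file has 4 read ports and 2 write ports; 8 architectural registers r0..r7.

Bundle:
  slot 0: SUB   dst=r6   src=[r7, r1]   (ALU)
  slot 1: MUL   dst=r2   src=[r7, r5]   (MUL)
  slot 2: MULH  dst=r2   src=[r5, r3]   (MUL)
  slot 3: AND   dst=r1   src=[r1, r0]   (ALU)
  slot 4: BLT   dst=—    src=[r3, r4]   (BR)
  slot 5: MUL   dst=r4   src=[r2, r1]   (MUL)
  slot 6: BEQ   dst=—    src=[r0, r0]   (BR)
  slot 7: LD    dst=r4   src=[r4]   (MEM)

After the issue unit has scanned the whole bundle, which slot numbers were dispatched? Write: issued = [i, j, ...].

issued = [0, 1]

(0) want 1×ALU +2rd +1wr — yes → AL0|MU1|ME2|BR1|rd2|wr1
(1) want 1×MUL +2rd +1wr — yes → AL0|MU0|ME2|BR1|rd0|wr0
(2) want 1×MUL +2rd +1wr — FU → AL0|MU0|ME2|BR1|rd0|wr0
(3) want 1×ALU +2rd +1wr — FU → AL0|MU0|ME2|BR1|rd0|wr0
(4) want 1×BR +2rd +0wr — RD_PORT → AL0|MU0|ME2|BR1|rd0|wr0
(5) want 1×MUL +2rd +1wr — FU → AL0|MU0|ME2|BR1|rd0|wr0
(6) want 1×BR +1rd +0wr — RD_PORT → AL0|MU0|ME2|BR1|rd0|wr0
(7) want 1×MEM +1rd +1wr — RD_PORT → AL0|MU0|ME2|BR1|rd0|wr0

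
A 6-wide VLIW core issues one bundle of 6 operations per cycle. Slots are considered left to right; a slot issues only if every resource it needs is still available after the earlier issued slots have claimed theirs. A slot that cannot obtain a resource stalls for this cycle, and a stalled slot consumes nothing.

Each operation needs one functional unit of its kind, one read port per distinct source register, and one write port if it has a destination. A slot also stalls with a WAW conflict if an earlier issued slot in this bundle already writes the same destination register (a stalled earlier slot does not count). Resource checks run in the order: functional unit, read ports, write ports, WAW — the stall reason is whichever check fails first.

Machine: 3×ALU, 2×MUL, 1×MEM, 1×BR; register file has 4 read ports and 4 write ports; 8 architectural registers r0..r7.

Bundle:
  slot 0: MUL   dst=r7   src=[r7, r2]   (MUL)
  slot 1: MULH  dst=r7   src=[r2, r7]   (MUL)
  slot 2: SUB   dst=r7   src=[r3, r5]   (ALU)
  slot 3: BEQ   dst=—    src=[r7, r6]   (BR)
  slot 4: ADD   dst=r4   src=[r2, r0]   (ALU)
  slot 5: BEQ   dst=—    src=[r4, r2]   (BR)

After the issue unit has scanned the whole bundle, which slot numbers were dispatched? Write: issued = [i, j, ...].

issued = [0, 3]

(0) want 1×MUL +2rd +1wr — yes → AL3|MU1|ME1|BR1|rd2|wr3
(1) want 1×MUL +2rd +1wr — WAW → AL3|MU1|ME1|BR1|rd2|wr3
(2) want 1×ALU +2rd +1wr — WAW → AL3|MU1|ME1|BR1|rd2|wr3
(3) want 1×BR +2rd +0wr — yes → AL3|MU1|ME1|BR0|rd0|wr3
(4) want 1×ALU +2rd +1wr — RD_PORT → AL3|MU1|ME1|BR0|rd0|wr3
(5) want 1×BR +2rd +0wr — FU → AL3|MU1|ME1|BR0|rd0|wr3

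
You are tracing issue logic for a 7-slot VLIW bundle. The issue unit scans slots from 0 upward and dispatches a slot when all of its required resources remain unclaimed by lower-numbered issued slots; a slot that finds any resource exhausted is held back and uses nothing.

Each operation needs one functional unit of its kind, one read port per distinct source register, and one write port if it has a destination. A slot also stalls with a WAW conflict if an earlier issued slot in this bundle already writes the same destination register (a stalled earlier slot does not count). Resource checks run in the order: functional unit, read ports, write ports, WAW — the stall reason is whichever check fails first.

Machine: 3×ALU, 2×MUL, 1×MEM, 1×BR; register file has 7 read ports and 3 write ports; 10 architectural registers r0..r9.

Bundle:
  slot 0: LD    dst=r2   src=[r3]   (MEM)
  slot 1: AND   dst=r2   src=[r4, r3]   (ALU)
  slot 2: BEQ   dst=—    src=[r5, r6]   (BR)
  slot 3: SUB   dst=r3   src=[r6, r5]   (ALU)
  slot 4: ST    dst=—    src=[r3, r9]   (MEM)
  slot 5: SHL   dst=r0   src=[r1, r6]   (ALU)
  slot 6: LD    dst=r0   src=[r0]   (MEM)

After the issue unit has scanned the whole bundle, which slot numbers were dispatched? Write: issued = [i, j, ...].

#0 MEM src=r3 dispatched  <A:3 Mu:2 Ld:0 B:1 rd:6 wr:2>
#1 ALU src=r4,r3 held:WAW  <A:3 Mu:2 Ld:0 B:1 rd:6 wr:2>
#2 BR src=r5,r6 dispatched  <A:3 Mu:2 Ld:0 B:0 rd:4 wr:2>
#3 ALU src=r6,r5 dispatched  <A:2 Mu:2 Ld:0 B:0 rd:2 wr:1>
#4 MEM src=r3,r9 held:FU  <A:2 Mu:2 Ld:0 B:0 rd:2 wr:1>
#5 ALU src=r1,r6 dispatched  <A:1 Mu:2 Ld:0 B:0 rd:0 wr:0>
#6 MEM src=r0 held:FU  <A:1 Mu:2 Ld:0 B:0 rd:0 wr:0>

issued = [0, 2, 3, 5]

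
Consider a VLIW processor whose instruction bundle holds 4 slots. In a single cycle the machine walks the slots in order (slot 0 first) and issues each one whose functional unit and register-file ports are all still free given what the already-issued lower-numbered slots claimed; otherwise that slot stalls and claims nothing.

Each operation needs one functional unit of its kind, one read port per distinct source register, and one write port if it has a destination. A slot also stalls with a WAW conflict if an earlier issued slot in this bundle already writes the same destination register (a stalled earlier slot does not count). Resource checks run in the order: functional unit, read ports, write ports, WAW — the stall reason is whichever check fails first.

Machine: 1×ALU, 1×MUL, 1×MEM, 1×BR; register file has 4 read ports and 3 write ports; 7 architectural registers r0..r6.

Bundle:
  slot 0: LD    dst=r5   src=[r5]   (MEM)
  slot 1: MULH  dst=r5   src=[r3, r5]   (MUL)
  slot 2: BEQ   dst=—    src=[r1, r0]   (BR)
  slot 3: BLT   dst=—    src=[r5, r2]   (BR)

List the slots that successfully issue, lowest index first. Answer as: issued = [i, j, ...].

#0 MEM src=r5 dispatched  <A:1 Mu:1 Ld:0 B:1 rd:3 wr:2>
#1 MUL src=r3,r5 held:WAW  <A:1 Mu:1 Ld:0 B:1 rd:3 wr:2>
#2 BR src=r1,r0 dispatched  <A:1 Mu:1 Ld:0 B:0 rd:1 wr:2>
#3 BR src=r5,r2 held:FU  <A:1 Mu:1 Ld:0 B:0 rd:1 wr:2>

issued = [0, 2]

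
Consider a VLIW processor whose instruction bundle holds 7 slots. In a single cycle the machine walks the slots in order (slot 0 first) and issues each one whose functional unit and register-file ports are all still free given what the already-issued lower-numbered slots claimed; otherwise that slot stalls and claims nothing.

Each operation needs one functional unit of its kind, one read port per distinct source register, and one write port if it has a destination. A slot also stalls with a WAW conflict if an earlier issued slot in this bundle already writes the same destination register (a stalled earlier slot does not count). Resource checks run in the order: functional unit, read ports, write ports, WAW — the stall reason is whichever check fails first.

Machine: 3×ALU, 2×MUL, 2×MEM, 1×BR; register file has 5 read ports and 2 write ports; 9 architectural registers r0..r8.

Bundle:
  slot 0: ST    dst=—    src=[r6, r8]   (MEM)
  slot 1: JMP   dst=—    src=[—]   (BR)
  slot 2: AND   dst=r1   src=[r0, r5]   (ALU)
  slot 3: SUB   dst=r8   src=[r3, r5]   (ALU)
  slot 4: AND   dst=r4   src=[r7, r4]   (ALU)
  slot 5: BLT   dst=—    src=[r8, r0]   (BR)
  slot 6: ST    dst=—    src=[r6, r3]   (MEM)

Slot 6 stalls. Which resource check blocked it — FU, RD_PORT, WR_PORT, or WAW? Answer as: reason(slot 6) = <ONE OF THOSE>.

#0 MEM src=r6,r8 dispatched  <A:3 Mu:2 Ld:1 B:1 rd:3 wr:2>
#1 BR src=- dispatched  <A:3 Mu:2 Ld:1 B:0 rd:3 wr:2>
#2 ALU src=r0,r5 dispatched  <A:2 Mu:2 Ld:1 B:0 rd:1 wr:1>
#3 ALU src=r3,r5 held:RD_PORT  <A:2 Mu:2 Ld:1 B:0 rd:1 wr:1>
#4 ALU src=r7,r4 held:RD_PORT  <A:2 Mu:2 Ld:1 B:0 rd:1 wr:1>
#5 BR src=r8,r0 held:FU  <A:2 Mu:2 Ld:1 B:0 rd:1 wr:1>
#6 MEM src=r6,r3 held:RD_PORT  <A:2 Mu:2 Ld:1 B:0 rd:1 wr:1>

reason(slot 6) = RD_PORT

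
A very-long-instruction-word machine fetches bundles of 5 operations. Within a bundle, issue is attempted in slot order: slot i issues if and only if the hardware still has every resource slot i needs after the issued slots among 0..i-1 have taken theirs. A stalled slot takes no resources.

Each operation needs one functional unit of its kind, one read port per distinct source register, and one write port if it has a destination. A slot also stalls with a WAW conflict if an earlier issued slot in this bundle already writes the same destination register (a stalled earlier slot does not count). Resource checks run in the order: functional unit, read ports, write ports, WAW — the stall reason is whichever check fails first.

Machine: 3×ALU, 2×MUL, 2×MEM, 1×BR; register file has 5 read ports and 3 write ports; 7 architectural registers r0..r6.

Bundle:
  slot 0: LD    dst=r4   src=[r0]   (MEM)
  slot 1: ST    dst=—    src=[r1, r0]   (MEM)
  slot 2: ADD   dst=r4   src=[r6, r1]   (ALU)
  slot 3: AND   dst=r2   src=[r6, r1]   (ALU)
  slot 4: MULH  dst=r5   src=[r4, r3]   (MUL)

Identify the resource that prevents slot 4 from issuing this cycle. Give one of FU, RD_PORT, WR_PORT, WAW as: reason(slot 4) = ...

reason(slot 4) = RD_PORT

#0 MEM src=r0 dispatched  <A:3 Mu:2 Ld:1 B:1 rd:4 wr:2>
#1 MEM src=r1,r0 dispatched  <A:3 Mu:2 Ld:0 B:1 rd:2 wr:2>
#2 ALU src=r6,r1 held:WAW  <A:3 Mu:2 Ld:0 B:1 rd:2 wr:2>
#3 ALU src=r6,r1 dispatched  <A:2 Mu:2 Ld:0 B:1 rd:0 wr:1>
#4 MUL src=r4,r3 held:RD_PORT  <A:2 Mu:2 Ld:0 B:1 rd:0 wr:1>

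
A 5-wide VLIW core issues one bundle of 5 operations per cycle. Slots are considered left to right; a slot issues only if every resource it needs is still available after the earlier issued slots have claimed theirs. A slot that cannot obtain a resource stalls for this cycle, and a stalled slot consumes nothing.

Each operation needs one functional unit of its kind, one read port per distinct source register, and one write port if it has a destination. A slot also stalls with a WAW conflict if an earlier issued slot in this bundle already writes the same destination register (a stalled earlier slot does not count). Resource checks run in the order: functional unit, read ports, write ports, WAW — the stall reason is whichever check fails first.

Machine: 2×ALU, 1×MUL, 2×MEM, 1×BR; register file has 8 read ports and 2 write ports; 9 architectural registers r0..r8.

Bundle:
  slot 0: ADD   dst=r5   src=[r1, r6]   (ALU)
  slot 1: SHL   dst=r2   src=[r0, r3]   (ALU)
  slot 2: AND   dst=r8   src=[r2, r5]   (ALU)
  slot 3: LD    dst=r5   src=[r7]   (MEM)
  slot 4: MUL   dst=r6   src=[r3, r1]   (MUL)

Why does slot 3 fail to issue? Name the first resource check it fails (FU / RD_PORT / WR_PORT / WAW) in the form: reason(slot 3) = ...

reason(slot 3) = WR_PORT

  0. ALU→r5 ⇒ go  {1A/1Mu/2Ld/1B | 6r 1w}
  1. ALU→r2 ⇒ go  {0A/1Mu/2Ld/1B | 4r 0w}
  2. ALU→r8 ⇒ no(FU)  {0A/1Mu/2Ld/1B | 4r 0w}
  3. MEM→r5 ⇒ no(WR_PORT)  {0A/1Mu/2Ld/1B | 4r 0w}
  4. MUL→r6 ⇒ no(WR_PORT)  {0A/1Mu/2Ld/1B | 4r 0w}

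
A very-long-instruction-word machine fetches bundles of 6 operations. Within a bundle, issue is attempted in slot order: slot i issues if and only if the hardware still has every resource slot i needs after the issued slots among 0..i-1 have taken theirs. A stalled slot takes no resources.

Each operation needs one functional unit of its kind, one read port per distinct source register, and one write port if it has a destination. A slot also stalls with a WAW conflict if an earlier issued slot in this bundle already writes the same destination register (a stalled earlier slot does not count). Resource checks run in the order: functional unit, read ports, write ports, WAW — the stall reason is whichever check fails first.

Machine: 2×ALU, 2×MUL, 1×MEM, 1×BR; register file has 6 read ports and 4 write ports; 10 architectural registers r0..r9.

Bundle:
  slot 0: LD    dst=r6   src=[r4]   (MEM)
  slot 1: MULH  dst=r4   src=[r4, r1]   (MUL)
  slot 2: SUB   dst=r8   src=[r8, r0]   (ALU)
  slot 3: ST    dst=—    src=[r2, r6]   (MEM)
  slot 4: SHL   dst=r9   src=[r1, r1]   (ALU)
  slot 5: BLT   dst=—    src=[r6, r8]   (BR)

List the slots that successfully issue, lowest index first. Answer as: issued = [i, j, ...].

issued = [0, 1, 2, 4]

(0) want 1×MEM +1rd +1wr — yes → AL2|MU2|ME0|BR1|rd5|wr3
(1) want 1×MUL +2rd +1wr — yes → AL2|MU1|ME0|BR1|rd3|wr2
(2) want 1×ALU +2rd +1wr — yes → AL1|MU1|ME0|BR1|rd1|wr1
(3) want 1×MEM +2rd +0wr — FU → AL1|MU1|ME0|BR1|rd1|wr1
(4) want 1×ALU +1rd +1wr — yes → AL0|MU1|ME0|BR1|rd0|wr0
(5) want 1×BR +2rd +0wr — RD_PORT → AL0|MU1|ME0|BR1|rd0|wr0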